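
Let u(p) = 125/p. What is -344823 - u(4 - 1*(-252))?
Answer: -88274813/256 ≈ -3.4482e+5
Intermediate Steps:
-344823 - u(4 - 1*(-252)) = -344823 - 125/(4 - 1*(-252)) = -344823 - 125/(4 + 252) = -344823 - 125/256 = -88274813/256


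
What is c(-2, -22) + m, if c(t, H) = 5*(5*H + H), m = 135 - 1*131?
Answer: -656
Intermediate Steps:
m = 4 (m = 135 - 131 = 4)
c(t, H) = 30*H (c(t, H) = 5*(6*H) = 30*H)
c(-2, -22) + m = 30*(-22) + 4 = -660 + 4 = -656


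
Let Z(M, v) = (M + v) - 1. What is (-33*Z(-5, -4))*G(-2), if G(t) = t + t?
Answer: -1320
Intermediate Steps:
Z(M, v) = -1 + M + v
G(t) = 2*t
(-33*Z(-5, -4))*G(-2) = (-33*(-1 - 5 - 4))*(2*(-2)) = -33*(-10)*(-4) = 330*(-4) = -1320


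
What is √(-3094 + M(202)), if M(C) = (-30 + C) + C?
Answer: 4*I*√170 ≈ 52.154*I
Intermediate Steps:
M(C) = -30 + 2*C
√(-3094 + M(202)) = √(-3094 + (-30 + 2*202)) = √(-3094 + (-30 + 404)) = √(-3094 + 374) = √(-2720) = 4*I*√170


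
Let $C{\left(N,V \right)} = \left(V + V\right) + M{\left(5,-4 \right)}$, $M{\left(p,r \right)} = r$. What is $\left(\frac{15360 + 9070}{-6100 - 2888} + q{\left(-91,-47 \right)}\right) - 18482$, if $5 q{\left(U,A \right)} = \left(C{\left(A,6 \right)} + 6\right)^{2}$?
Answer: $- \frac{59210113}{3210} \approx -18446.0$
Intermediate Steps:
$C{\left(N,V \right)} = -4 + 2 V$ ($C{\left(N,V \right)} = \left(V + V\right) - 4 = 2 V - 4 = -4 + 2 V$)
$q{\left(U,A \right)} = \frac{196}{5}$ ($q{\left(U,A \right)} = \frac{\left(\left(-4 + 2 \cdot 6\right) + 6\right)^{2}}{5} = \frac{\left(\left(-4 + 12\right) + 6\right)^{2}}{5} = \frac{\left(8 + 6\right)^{2}}{5} = \frac{14^{2}}{5} = \frac{1}{5} \cdot 196 = \frac{196}{5}$)
$\left(\frac{15360 + 9070}{-6100 - 2888} + q{\left(-91,-47 \right)}\right) - 18482 = \left(\frac{15360 + 9070}{-6100 - 2888} + \frac{196}{5}\right) - 18482 = \left(\frac{24430}{-8988} + \frac{196}{5}\right) - 18482 = \left(24430 \left(- \frac{1}{8988}\right) + \frac{196}{5}\right) - 18482 = \left(- \frac{1745}{642} + \frac{196}{5}\right) - 18482 = \frac{117107}{3210} - 18482 = - \frac{59210113}{3210}$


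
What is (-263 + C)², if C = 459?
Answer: 38416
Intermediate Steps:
(-263 + C)² = (-263 + 459)² = 196² = 38416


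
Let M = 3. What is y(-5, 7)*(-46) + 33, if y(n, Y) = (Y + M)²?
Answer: -4567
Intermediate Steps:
y(n, Y) = (3 + Y)² (y(n, Y) = (Y + 3)² = (3 + Y)²)
y(-5, 7)*(-46) + 33 = (3 + 7)²*(-46) + 33 = 10²*(-46) + 33 = 100*(-46) + 33 = -4600 + 33 = -4567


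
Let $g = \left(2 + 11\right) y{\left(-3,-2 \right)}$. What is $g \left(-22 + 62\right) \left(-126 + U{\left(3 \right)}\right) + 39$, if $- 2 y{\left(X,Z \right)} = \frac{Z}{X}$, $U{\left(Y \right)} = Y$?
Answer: $21359$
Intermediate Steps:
$y{\left(X,Z \right)} = - \frac{Z}{2 X}$ ($y{\left(X,Z \right)} = - \frac{Z \frac{1}{X}}{2} = - \frac{Z}{2 X}$)
$g = - \frac{13}{3}$ ($g = \left(2 + 11\right) \left(\left(- \frac{1}{2}\right) \left(-2\right) \frac{1}{-3}\right) = 13 \left(\left(- \frac{1}{2}\right) \left(-2\right) \left(- \frac{1}{3}\right)\right) = 13 \left(- \frac{1}{3}\right) = - \frac{13}{3} \approx -4.3333$)
$g \left(-22 + 62\right) \left(-126 + U{\left(3 \right)}\right) + 39 = - \frac{13 \left(-22 + 62\right) \left(-126 + 3\right)}{3} + 39 = - \frac{13 \cdot 40 \left(-123\right)}{3} + 39 = \left(- \frac{13}{3}\right) \left(-4920\right) + 39 = 21320 + 39 = 21359$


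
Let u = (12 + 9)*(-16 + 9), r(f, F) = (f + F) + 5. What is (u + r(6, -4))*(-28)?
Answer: 3920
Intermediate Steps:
r(f, F) = 5 + F + f (r(f, F) = (F + f) + 5 = 5 + F + f)
u = -147 (u = 21*(-7) = -147)
(u + r(6, -4))*(-28) = (-147 + (5 - 4 + 6))*(-28) = (-147 + 7)*(-28) = -140*(-28) = 3920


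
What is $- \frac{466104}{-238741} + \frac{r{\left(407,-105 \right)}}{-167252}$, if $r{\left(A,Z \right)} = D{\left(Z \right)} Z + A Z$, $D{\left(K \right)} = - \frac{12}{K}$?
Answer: $\frac{88162287735}{39929909732} \approx 2.2079$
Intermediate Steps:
$r{\left(A,Z \right)} = -12 + A Z$ ($r{\left(A,Z \right)} = - \frac{12}{Z} Z + A Z = -12 + A Z$)
$- \frac{466104}{-238741} + \frac{r{\left(407,-105 \right)}}{-167252} = - \frac{466104}{-238741} + \frac{-12 + 407 \left(-105\right)}{-167252} = \left(-466104\right) \left(- \frac{1}{238741}\right) + \left(-12 - 42735\right) \left(- \frac{1}{167252}\right) = \frac{466104}{238741} - - \frac{42747}{167252} = \frac{466104}{238741} + \frac{42747}{167252} = \frac{88162287735}{39929909732}$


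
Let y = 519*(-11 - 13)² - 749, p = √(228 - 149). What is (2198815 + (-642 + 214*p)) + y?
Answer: 2496368 + 214*√79 ≈ 2.4983e+6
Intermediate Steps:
p = √79 ≈ 8.8882
y = 298195 (y = 519*(-24)² - 749 = 519*576 - 749 = 298944 - 749 = 298195)
(2198815 + (-642 + 214*p)) + y = (2198815 + (-642 + 214*√79)) + 298195 = (2198173 + 214*√79) + 298195 = 2496368 + 214*√79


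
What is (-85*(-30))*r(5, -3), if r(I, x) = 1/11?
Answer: 2550/11 ≈ 231.82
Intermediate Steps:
r(I, x) = 1/11
(-85*(-30))*r(5, -3) = -85*(-30)*(1/11) = 2550*(1/11) = 2550/11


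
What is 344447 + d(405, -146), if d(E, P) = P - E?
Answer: 343896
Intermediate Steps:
344447 + d(405, -146) = 344447 + (-146 - 1*405) = 344447 + (-146 - 405) = 344447 - 551 = 343896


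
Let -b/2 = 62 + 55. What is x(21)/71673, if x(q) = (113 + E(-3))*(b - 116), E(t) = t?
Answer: -5500/10239 ≈ -0.53716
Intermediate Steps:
b = -234 (b = -2*(62 + 55) = -2*117 = -234)
x(q) = -38500 (x(q) = (113 - 3)*(-234 - 116) = 110*(-350) = -38500)
x(21)/71673 = -38500/71673 = -38500*1/71673 = -5500/10239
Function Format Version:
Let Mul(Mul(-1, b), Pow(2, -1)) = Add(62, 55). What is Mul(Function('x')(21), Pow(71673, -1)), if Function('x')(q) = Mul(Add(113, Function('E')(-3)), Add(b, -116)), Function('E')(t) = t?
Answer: Rational(-5500, 10239) ≈ -0.53716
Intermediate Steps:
b = -234 (b = Mul(-2, Add(62, 55)) = Mul(-2, 117) = -234)
Function('x')(q) = -38500 (Function('x')(q) = Mul(Add(113, -3), Add(-234, -116)) = Mul(110, -350) = -38500)
Mul(Function('x')(21), Pow(71673, -1)) = Mul(-38500, Pow(71673, -1)) = Mul(-38500, Rational(1, 71673)) = Rational(-5500, 10239)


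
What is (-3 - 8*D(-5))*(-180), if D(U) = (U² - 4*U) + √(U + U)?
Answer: 65340 + 1440*I*√10 ≈ 65340.0 + 4553.7*I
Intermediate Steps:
D(U) = U² - 4*U + √2*√U (D(U) = (U² - 4*U) + √(2*U) = (U² - 4*U) + √2*√U = U² - 4*U + √2*√U)
(-3 - 8*D(-5))*(-180) = (-3 - 8*((-5)² - 4*(-5) + √2*√(-5)))*(-180) = (-3 - 8*(25 + 20 + √2*(I*√5)))*(-180) = (-3 - 8*(25 + 20 + I*√10))*(-180) = (-3 - 8*(45 + I*√10))*(-180) = (-3 + (-360 - 8*I*√10))*(-180) = (-363 - 8*I*√10)*(-180) = 65340 + 1440*I*√10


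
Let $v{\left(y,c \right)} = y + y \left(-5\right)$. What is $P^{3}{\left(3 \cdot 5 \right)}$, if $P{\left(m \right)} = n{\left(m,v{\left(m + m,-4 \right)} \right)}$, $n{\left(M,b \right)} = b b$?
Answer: $2985984000000$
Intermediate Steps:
$v{\left(y,c \right)} = - 4 y$ ($v{\left(y,c \right)} = y - 5 y = - 4 y$)
$n{\left(M,b \right)} = b^{2}$
$P{\left(m \right)} = 64 m^{2}$ ($P{\left(m \right)} = \left(- 4 \left(m + m\right)\right)^{2} = \left(- 4 \cdot 2 m\right)^{2} = \left(- 8 m\right)^{2} = 64 m^{2}$)
$P^{3}{\left(3 \cdot 5 \right)} = \left(64 \left(3 \cdot 5\right)^{2}\right)^{3} = \left(64 \cdot 15^{2}\right)^{3} = \left(64 \cdot 225\right)^{3} = 14400^{3} = 2985984000000$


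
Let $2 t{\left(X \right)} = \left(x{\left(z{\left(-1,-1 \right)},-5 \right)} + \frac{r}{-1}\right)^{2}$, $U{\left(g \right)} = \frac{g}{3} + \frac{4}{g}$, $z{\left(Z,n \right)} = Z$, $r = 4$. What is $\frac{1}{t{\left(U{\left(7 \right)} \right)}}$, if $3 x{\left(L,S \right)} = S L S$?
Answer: $\frac{18}{1369} \approx 0.013148$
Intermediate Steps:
$U{\left(g \right)} = \frac{4}{g} + \frac{g}{3}$ ($U{\left(g \right)} = g \frac{1}{3} + \frac{4}{g} = \frac{g}{3} + \frac{4}{g} = \frac{4}{g} + \frac{g}{3}$)
$x{\left(L,S \right)} = \frac{L S^{2}}{3}$ ($x{\left(L,S \right)} = \frac{S L S}{3} = \frac{L S S}{3} = \frac{L S^{2}}{3}$)
$t{\left(X \right)} = \frac{1369}{18}$ ($t{\left(X \right)} = \frac{\left(\frac{1}{3} \left(-1\right) \left(-5\right)^{2} + \frac{4}{-1}\right)^{2}}{2} = \frac{\left(\frac{1}{3} \left(-1\right) 25 + 4 \left(-1\right)\right)^{2}}{2} = \frac{\left(- \frac{25}{3} - 4\right)^{2}}{2} = \frac{\left(- \frac{37}{3}\right)^{2}}{2} = \frac{1}{2} \cdot \frac{1369}{9} = \frac{1369}{18}$)
$\frac{1}{t{\left(U{\left(7 \right)} \right)}} = \frac{1}{\frac{1369}{18}} = \frac{18}{1369}$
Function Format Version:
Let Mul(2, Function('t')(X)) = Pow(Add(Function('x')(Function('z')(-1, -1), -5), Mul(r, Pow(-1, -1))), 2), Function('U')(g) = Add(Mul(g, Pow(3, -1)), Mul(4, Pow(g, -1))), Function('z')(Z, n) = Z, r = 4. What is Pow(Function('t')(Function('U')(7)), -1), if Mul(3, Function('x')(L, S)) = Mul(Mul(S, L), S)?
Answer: Rational(18, 1369) ≈ 0.013148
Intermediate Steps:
Function('U')(g) = Add(Mul(4, Pow(g, -1)), Mul(Rational(1, 3), g)) (Function('U')(g) = Add(Mul(g, Rational(1, 3)), Mul(4, Pow(g, -1))) = Add(Mul(Rational(1, 3), g), Mul(4, Pow(g, -1))) = Add(Mul(4, Pow(g, -1)), Mul(Rational(1, 3), g)))
Function('x')(L, S) = Mul(Rational(1, 3), L, Pow(S, 2)) (Function('x')(L, S) = Mul(Rational(1, 3), Mul(Mul(S, L), S)) = Mul(Rational(1, 3), Mul(Mul(L, S), S)) = Mul(Rational(1, 3), Mul(L, Pow(S, 2))) = Mul(Rational(1, 3), L, Pow(S, 2)))
Function('t')(X) = Rational(1369, 18) (Function('t')(X) = Mul(Rational(1, 2), Pow(Add(Mul(Rational(1, 3), -1, Pow(-5, 2)), Mul(4, Pow(-1, -1))), 2)) = Mul(Rational(1, 2), Pow(Add(Mul(Rational(1, 3), -1, 25), Mul(4, -1)), 2)) = Mul(Rational(1, 2), Pow(Add(Rational(-25, 3), -4), 2)) = Mul(Rational(1, 2), Pow(Rational(-37, 3), 2)) = Mul(Rational(1, 2), Rational(1369, 9)) = Rational(1369, 18))
Pow(Function('t')(Function('U')(7)), -1) = Pow(Rational(1369, 18), -1) = Rational(18, 1369)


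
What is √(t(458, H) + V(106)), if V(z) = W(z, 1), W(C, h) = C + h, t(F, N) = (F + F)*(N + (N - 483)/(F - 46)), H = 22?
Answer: 2*√51013531/103 ≈ 138.69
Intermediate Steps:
t(F, N) = 2*F*(N + (-483 + N)/(-46 + F)) (t(F, N) = (2*F)*(N + (-483 + N)/(-46 + F)) = 2*F*(N + (-483 + N)/(-46 + F)))
V(z) = 1 + z (V(z) = z + 1 = 1 + z)
√(t(458, H) + V(106)) = √(2*458*(-483 - 45*22 + 458*22)/(-46 + 458) + (1 + 106)) = √(2*458*(-483 - 990 + 10076)/412 + 107) = √(2*458*(1/412)*8603 + 107) = √(1970087/103 + 107) = √(1981108/103) = 2*√51013531/103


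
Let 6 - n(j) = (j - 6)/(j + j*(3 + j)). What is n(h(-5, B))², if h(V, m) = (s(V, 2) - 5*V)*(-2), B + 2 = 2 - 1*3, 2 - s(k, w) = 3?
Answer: 4498641/123904 ≈ 36.307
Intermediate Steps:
s(k, w) = -1 (s(k, w) = 2 - 1*3 = 2 - 3 = -1)
B = -3 (B = -2 + (2 - 1*3) = -2 + (2 - 3) = -2 - 1 = -3)
h(V, m) = 2 + 10*V (h(V, m) = (-1 - 5*V)*(-2) = 2 + 10*V)
n(j) = 6 - (-6 + j)/(j + j*(3 + j)) (n(j) = 6 - (j - 6)/(j + j*(3 + j)) = 6 - (-6 + j)/(j + j*(3 + j)))
n(h(-5, B))² = ((6 + 6*(2 + 10*(-5))² + 23*(2 + 10*(-5)))/((2 + 10*(-5))*(4 + (2 + 10*(-5)))))² = ((6 + 6*(2 - 50)² + 23*(2 - 50))/((2 - 50)*(4 + (2 - 50))))² = ((6 + 6*(-48)² + 23*(-48))/((-48)*(4 - 48)))² = (-1/48*(6 + 6*2304 - 1104)/(-44))² = (-1/48*(-1/44)*(6 + 13824 - 1104))² = (-1/48*(-1/44)*12726)² = (2121/352)² = 4498641/123904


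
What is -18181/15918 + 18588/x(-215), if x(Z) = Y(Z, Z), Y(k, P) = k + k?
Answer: -151850807/3422370 ≈ -44.370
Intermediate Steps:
Y(k, P) = 2*k
x(Z) = 2*Z
-18181/15918 + 18588/x(-215) = -18181/15918 + 18588/((2*(-215))) = -18181*1/15918 + 18588/(-430) = -18181/15918 + 18588*(-1/430) = -18181/15918 - 9294/215 = -151850807/3422370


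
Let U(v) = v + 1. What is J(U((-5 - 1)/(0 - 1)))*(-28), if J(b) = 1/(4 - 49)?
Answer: 28/45 ≈ 0.62222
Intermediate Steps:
U(v) = 1 + v
J(b) = -1/45 (J(b) = 1/(-45) = -1/45)
J(U((-5 - 1)/(0 - 1)))*(-28) = -1/45*(-28) = 28/45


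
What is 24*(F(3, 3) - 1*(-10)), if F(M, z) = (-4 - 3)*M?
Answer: -264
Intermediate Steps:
F(M, z) = -7*M
24*(F(3, 3) - 1*(-10)) = 24*(-7*3 - 1*(-10)) = 24*(-21 + 10) = 24*(-11) = -264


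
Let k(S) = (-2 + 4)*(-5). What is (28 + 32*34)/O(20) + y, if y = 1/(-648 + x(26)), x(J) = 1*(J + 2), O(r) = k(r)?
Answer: -69193/620 ≈ -111.60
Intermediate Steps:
k(S) = -10 (k(S) = 2*(-5) = -10)
O(r) = -10
x(J) = 2 + J (x(J) = 1*(2 + J) = 2 + J)
y = -1/620 (y = 1/(-648 + (2 + 26)) = 1/(-648 + 28) = 1/(-620) = -1/620 ≈ -0.0016129)
(28 + 32*34)/O(20) + y = (28 + 32*34)/(-10) - 1/620 = (28 + 1088)*(-⅒) - 1/620 = 1116*(-⅒) - 1/620 = -558/5 - 1/620 = -69193/620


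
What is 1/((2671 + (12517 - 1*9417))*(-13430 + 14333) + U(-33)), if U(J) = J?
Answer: 1/5211180 ≈ 1.9190e-7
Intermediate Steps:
1/((2671 + (12517 - 1*9417))*(-13430 + 14333) + U(-33)) = 1/((2671 + (12517 - 1*9417))*(-13430 + 14333) - 33) = 1/((2671 + (12517 - 9417))*903 - 33) = 1/((2671 + 3100)*903 - 33) = 1/(5771*903 - 33) = 1/(5211213 - 33) = 1/5211180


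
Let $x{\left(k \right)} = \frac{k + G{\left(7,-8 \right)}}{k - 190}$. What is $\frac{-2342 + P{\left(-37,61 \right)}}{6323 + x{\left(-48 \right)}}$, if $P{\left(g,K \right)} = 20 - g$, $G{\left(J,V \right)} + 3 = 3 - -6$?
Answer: $- \frac{38845}{107494} \approx -0.36137$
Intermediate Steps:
$G{\left(J,V \right)} = 6$ ($G{\left(J,V \right)} = -3 + \left(3 - -6\right) = -3 + \left(3 + 6\right) = -3 + 9 = 6$)
$x{\left(k \right)} = \frac{6 + k}{-190 + k}$ ($x{\left(k \right)} = \frac{k + 6}{k - 190} = \frac{6 + k}{-190 + k}$)
$\frac{-2342 + P{\left(-37,61 \right)}}{6323 + x{\left(-48 \right)}} = \frac{-2342 + \left(20 - -37\right)}{6323 + \frac{6 - 48}{-190 - 48}} = \frac{-2342 + \left(20 + 37\right)}{6323 + \frac{1}{-238} \left(-42\right)} = \frac{-2342 + 57}{6323 - - \frac{3}{17}} = - \frac{2285}{6323 + \frac{3}{17}} = - \frac{2285}{\frac{107494}{17}} = \left(-2285\right) \frac{17}{107494} = - \frac{38845}{107494}$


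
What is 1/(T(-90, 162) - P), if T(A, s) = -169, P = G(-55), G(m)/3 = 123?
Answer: -1/538 ≈ -0.0018587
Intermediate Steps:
G(m) = 369 (G(m) = 3*123 = 369)
P = 369
1/(T(-90, 162) - P) = 1/(-169 - 1*369) = 1/(-169 - 369) = 1/(-538) = -1/538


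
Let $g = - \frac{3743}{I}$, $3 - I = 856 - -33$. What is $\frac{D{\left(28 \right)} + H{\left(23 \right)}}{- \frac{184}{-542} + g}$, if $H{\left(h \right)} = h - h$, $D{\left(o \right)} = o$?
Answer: $\frac{6722968}{1095865} \approx 6.1348$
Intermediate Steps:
$H{\left(h \right)} = 0$
$I = -886$ ($I = 3 - \left(856 - -33\right) = 3 - \left(856 + 33\right) = 3 - 889 = -886$)
$g = \frac{3743}{886}$ ($g = - \frac{3743}{-886} = \left(-3743\right) \left(- \frac{1}{886}\right) = \frac{3743}{886} \approx 4.2246$)
$\frac{D{\left(28 \right)} + H{\left(23 \right)}}{- \frac{184}{-542} + g} = \frac{28 + 0}{- \frac{184}{-542} + \frac{3743}{886}} = \frac{28}{\left(-184\right) \left(- \frac{1}{542}\right) + \frac{3743}{886}} = \frac{28}{\frac{92}{271} + \frac{3743}{886}} = \frac{28}{\frac{1095865}{240106}} = 28 \cdot \frac{240106}{1095865} = \frac{6722968}{1095865}$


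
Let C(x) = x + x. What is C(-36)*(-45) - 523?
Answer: 2717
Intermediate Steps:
C(x) = 2*x
C(-36)*(-45) - 523 = (2*(-36))*(-45) - 523 = -72*(-45) - 523 = 3240 - 523 = 2717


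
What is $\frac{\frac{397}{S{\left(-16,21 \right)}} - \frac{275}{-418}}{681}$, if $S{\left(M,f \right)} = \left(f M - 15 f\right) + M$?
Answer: $\frac{7}{76038} \approx 9.2059 \cdot 10^{-5}$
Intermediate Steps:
$S{\left(M,f \right)} = M - 15 f + M f$ ($S{\left(M,f \right)} = \left(M f - 15 f\right) + M = \left(- 15 f + M f\right) + M = M - 15 f + M f$)
$\frac{\frac{397}{S{\left(-16,21 \right)}} - \frac{275}{-418}}{681} = \frac{\frac{397}{-16 - 315 - 336} - \frac{275}{-418}}{681} = \left(\frac{397}{-16 - 315 - 336} - - \frac{25}{38}\right) \frac{1}{681} = \left(\frac{397}{-667} + \frac{25}{38}\right) \frac{1}{681} = \left(397 \left(- \frac{1}{667}\right) + \frac{25}{38}\right) \frac{1}{681} = \left(- \frac{397}{667} + \frac{25}{38}\right) \frac{1}{681} = \frac{1589}{25346} \cdot \frac{1}{681} = \frac{7}{76038}$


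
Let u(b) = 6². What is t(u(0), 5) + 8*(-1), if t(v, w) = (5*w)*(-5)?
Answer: -133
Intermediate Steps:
u(b) = 36
t(v, w) = -25*w
t(u(0), 5) + 8*(-1) = -25*5 + 8*(-1) = -125 - 8 = -133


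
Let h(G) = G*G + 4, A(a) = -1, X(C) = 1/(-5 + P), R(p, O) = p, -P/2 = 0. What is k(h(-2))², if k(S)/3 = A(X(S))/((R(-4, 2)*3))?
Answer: 1/16 ≈ 0.062500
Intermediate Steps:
P = 0 (P = -2*0 = 0)
X(C) = -⅕ (X(C) = 1/(-5 + 0) = 1/(-5) = -⅕)
h(G) = 4 + G² (h(G) = G² + 4 = 4 + G²)
k(S) = ¼ (k(S) = 3*(-1/((-4*3))) = 3*(-1/(-12)) = 3*(-1*(-1/12)) = 3*(1/12) = ¼)
k(h(-2))² = (¼)² = 1/16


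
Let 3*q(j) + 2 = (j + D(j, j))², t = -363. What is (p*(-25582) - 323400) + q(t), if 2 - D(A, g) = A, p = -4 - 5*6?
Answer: 1639166/3 ≈ 5.4639e+5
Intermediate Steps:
p = -34 (p = -4 - 30 = -34)
D(A, g) = 2 - A
q(j) = ⅔ (q(j) = -⅔ + (j + (2 - j))²/3 = -⅔ + (⅓)*2² = -⅔ + (⅓)*4 = -⅔ + 4/3 = ⅔)
(p*(-25582) - 323400) + q(t) = (-34*(-25582) - 323400) + ⅔ = (869788 - 323400) + ⅔ = 546388 + ⅔ = 1639166/3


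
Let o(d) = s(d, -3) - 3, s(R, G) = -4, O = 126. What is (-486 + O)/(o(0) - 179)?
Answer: 60/31 ≈ 1.9355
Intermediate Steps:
o(d) = -7 (o(d) = -4 - 3 = -7)
(-486 + O)/(o(0) - 179) = (-486 + 126)/(-7 - 179) = -360/(-186) = -360*(-1/186) = 60/31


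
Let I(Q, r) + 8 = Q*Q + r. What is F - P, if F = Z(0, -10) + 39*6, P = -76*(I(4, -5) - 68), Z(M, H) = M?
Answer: -4706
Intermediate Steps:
I(Q, r) = -8 + r + Q² (I(Q, r) = -8 + (Q*Q + r) = -8 + (Q² + r) = -8 + (r + Q²) = -8 + r + Q²)
P = 4940 (P = -76*((-8 - 5 + 4²) - 68) = -76*((-8 - 5 + 16) - 68) = -76*(3 - 68) = -76*(-65) = 4940)
F = 234 (F = 0 + 39*6 = 0 + 234 = 234)
F - P = 234 - 1*4940 = 234 - 4940 = -4706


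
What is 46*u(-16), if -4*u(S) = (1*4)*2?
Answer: -92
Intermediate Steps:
u(S) = -2 (u(S) = -1*4*2/4 = -2)
46*u(-16) = 46*(-2) = -92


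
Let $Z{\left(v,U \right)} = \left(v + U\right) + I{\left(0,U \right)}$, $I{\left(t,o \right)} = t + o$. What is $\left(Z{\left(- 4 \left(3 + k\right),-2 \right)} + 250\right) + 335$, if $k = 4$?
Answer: $553$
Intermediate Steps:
$I{\left(t,o \right)} = o + t$
$Z{\left(v,U \right)} = v + 2 U$ ($Z{\left(v,U \right)} = \left(v + U\right) + \left(U + 0\right) = \left(U + v\right) + U = v + 2 U$)
$\left(Z{\left(- 4 \left(3 + k\right),-2 \right)} + 250\right) + 335 = \left(\left(- 4 \left(3 + 4\right) + 2 \left(-2\right)\right) + 250\right) + 335 = \left(\left(\left(-4\right) 7 - 4\right) + 250\right) + 335 = \left(\left(-28 - 4\right) + 250\right) + 335 = \left(-32 + 250\right) + 335 = 218 + 335 = 553$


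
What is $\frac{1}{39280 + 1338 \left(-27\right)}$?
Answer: $\frac{1}{3154} \approx 0.00031706$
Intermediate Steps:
$\frac{1}{39280 + 1338 \left(-27\right)} = \frac{1}{39280 - 36126} = \frac{1}{3154}$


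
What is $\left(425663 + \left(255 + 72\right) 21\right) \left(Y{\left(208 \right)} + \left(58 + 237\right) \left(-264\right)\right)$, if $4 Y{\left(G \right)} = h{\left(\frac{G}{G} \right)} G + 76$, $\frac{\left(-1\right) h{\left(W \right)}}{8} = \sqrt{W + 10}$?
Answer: $-33677218330 - 179932480 \sqrt{11} \approx -3.4274 \cdot 10^{10}$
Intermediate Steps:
$h{\left(W \right)} = - 8 \sqrt{10 + W}$ ($h{\left(W \right)} = - 8 \sqrt{W + 10} = - 8 \sqrt{10 + W}$)
$Y{\left(G \right)} = 19 - 2 G \sqrt{11}$ ($Y{\left(G \right)} = \frac{- 8 \sqrt{10 + \frac{G}{G}} G + 76}{4} = \frac{- 8 \sqrt{10 + 1} G + 76}{4} = \frac{- 8 \sqrt{11} G + 76}{4} = \frac{- 8 G \sqrt{11} + 76}{4} = \frac{76 - 8 G \sqrt{11}}{4} = 19 - 2 G \sqrt{11}$)
$\left(425663 + \left(255 + 72\right) 21\right) \left(Y{\left(208 \right)} + \left(58 + 237\right) \left(-264\right)\right) = \left(425663 + \left(255 + 72\right) 21\right) \left(\left(19 - 416 \sqrt{11}\right) + \left(58 + 237\right) \left(-264\right)\right) = \left(425663 + 327 \cdot 21\right) \left(\left(19 - 416 \sqrt{11}\right) + 295 \left(-264\right)\right) = \left(425663 + 6867\right) \left(\left(19 - 416 \sqrt{11}\right) - 77880\right) = 432530 \left(-77861 - 416 \sqrt{11}\right) = -33677218330 - 179932480 \sqrt{11}$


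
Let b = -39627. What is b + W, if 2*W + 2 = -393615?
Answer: -472871/2 ≈ -2.3644e+5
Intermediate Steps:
W = -393617/2 (W = -1 + (½)*(-393615) = -1 - 393615/2 = -393617/2 ≈ -1.9681e+5)
b + W = -39627 - 393617/2 = -472871/2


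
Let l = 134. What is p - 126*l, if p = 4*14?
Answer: -16828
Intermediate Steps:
p = 56
p - 126*l = 56 - 126*134 = 56 - 16884 = -16828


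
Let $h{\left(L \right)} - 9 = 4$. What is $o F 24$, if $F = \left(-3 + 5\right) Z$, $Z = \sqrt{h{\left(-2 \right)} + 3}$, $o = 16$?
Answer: $3072$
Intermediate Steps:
$h{\left(L \right)} = 13$ ($h{\left(L \right)} = 9 + 4 = 13$)
$Z = 4$ ($Z = \sqrt{13 + 3} = \sqrt{16} = 4$)
$F = 8$ ($F = \left(-3 + 5\right) 4 = 2 \cdot 4 = 8$)
$o F 24 = 16 \cdot 8 \cdot 24 = 128 \cdot 24 = 3072$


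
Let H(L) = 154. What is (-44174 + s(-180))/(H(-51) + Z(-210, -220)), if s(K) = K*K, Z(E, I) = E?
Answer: 841/4 ≈ 210.25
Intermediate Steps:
s(K) = K**2
(-44174 + s(-180))/(H(-51) + Z(-210, -220)) = (-44174 + (-180)**2)/(154 - 210) = (-44174 + 32400)/(-56) = -11774*(-1/56) = 841/4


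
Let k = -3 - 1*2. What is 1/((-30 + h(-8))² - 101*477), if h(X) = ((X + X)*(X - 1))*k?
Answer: 1/514323 ≈ 1.9443e-6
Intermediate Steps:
k = -5 (k = -3 - 2 = -5)
h(X) = -10*X*(-1 + X) (h(X) = ((X + X)*(X - 1))*(-5) = ((2*X)*(-1 + X))*(-5) = (2*X*(-1 + X))*(-5) = -10*X*(-1 + X))
1/((-30 + h(-8))² - 101*477) = 1/((-30 + 10*(-8)*(1 - 1*(-8)))² - 101*477) = 1/((-30 + 10*(-8)*(1 + 8))² - 48177) = 1/((-30 + 10*(-8)*9)² - 48177) = 1/((-30 - 720)² - 48177) = 1/((-750)² - 48177) = 1/(562500 - 48177) = 1/514323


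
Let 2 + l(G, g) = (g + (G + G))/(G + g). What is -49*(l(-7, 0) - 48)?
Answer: 2352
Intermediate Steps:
l(G, g) = -2 + (g + 2*G)/(G + g) (l(G, g) = -2 + (g + (G + G))/(G + g) = -2 + (g + 2*G)/(G + g))
-49*(l(-7, 0) - 48) = -49*(-1*0/(-7 + 0) - 48) = -49*(-1*0/(-7) - 48) = -49*(-1*0*(-⅐) - 48) = -49*(0 - 48) = -49*(-48) = 2352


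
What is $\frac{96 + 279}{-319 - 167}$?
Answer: $- \frac{125}{162} \approx -0.7716$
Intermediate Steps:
$\frac{96 + 279}{-319 - 167} = \frac{375}{-486} = 375 \left(- \frac{1}{486}\right) = - \frac{125}{162}$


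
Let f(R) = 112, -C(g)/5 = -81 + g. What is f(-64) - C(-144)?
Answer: -1013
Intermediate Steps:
C(g) = 405 - 5*g (C(g) = -5*(-81 + g) = 405 - 5*g)
f(-64) - C(-144) = 112 - (405 - 5*(-144)) = 112 - (405 + 720) = 112 - 1*1125 = 112 - 1125 = -1013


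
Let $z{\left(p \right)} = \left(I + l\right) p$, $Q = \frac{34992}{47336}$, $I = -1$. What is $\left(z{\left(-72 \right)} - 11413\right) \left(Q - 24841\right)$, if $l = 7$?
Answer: $\frac{1740976003435}{5917} \approx 2.9423 \cdot 10^{8}$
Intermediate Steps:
$Q = \frac{4374}{5917}$ ($Q = 34992 \cdot \frac{1}{47336} = \frac{4374}{5917} \approx 0.73923$)
$z{\left(p \right)} = 6 p$ ($z{\left(p \right)} = \left(-1 + 7\right) p = 6 p$)
$\left(z{\left(-72 \right)} - 11413\right) \left(Q - 24841\right) = \left(6 \left(-72\right) - 11413\right) \left(\frac{4374}{5917} - 24841\right) = \left(-432 - 11413\right) \left(- \frac{146979823}{5917}\right) = \left(-11845\right) \left(- \frac{146979823}{5917}\right) = \frac{1740976003435}{5917}$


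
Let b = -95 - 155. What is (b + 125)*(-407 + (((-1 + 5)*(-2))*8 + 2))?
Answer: 58625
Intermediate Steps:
b = -250
(b + 125)*(-407 + (((-1 + 5)*(-2))*8 + 2)) = (-250 + 125)*(-407 + (((-1 + 5)*(-2))*8 + 2)) = -125*(-407 + ((4*(-2))*8 + 2)) = -125*(-407 + (-8*8 + 2)) = -125*(-407 + (-64 + 2)) = -125*(-407 - 62) = -125*(-469) = 58625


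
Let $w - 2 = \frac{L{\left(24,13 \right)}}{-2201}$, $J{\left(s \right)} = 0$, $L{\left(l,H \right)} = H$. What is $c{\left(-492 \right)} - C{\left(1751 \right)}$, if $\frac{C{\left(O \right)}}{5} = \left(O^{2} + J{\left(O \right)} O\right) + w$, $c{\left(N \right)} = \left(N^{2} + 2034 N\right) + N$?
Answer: $- \frac{35412265306}{2201} \approx -1.6089 \cdot 10^{7}$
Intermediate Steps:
$c{\left(N \right)} = N^{2} + 2035 N$
$w = \frac{4389}{2201}$ ($w = 2 + \frac{13}{-2201} = 2 + 13 \left(- \frac{1}{2201}\right) = 2 - \frac{13}{2201} = \frac{4389}{2201} \approx 1.9941$)
$C{\left(O \right)} = \frac{21945}{2201} + 5 O^{2}$ ($C{\left(O \right)} = 5 \left(\left(O^{2} + 0 O\right) + \frac{4389}{2201}\right) = 5 \left(\left(O^{2} + 0\right) + \frac{4389}{2201}\right) = 5 \left(O^{2} + \frac{4389}{2201}\right) = 5 \left(\frac{4389}{2201} + O^{2}\right) = \frac{21945}{2201} + 5 O^{2}$)
$c{\left(-492 \right)} - C{\left(1751 \right)} = - 492 \left(2035 - 492\right) - \left(\frac{21945}{2201} + 5 \cdot 1751^{2}\right) = \left(-492\right) 1543 - \left(\frac{21945}{2201} + 5 \cdot 3066001\right) = -759156 - \left(\frac{21945}{2201} + 15330005\right) = -759156 - \frac{33741362950}{2201} = - \frac{35412265306}{2201}$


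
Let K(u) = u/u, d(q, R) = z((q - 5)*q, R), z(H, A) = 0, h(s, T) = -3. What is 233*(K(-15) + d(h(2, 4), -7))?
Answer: 233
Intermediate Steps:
d(q, R) = 0
K(u) = 1
233*(K(-15) + d(h(2, 4), -7)) = 233*(1 + 0) = 233*1 = 233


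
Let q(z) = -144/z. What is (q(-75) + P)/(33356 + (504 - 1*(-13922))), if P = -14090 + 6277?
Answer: -195277/1194550 ≈ -0.16347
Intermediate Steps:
P = -7813
(q(-75) + P)/(33356 + (504 - 1*(-13922))) = (-144/(-75) - 7813)/(33356 + (504 - 1*(-13922))) = (-144*(-1/75) - 7813)/(33356 + (504 + 13922)) = (48/25 - 7813)/(33356 + 14426) = -195277/25/47782 = -195277/25*1/47782 = -195277/1194550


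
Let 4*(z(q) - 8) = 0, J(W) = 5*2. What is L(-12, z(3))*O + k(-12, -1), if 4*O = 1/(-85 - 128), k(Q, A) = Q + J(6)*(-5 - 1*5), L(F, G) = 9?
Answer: -31811/284 ≈ -112.01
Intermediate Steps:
J(W) = 10
z(q) = 8 (z(q) = 8 + (1/4)*0 = 8 + 0 = 8)
k(Q, A) = -100 + Q (k(Q, A) = Q + 10*(-5 - 1*5) = Q + 10*(-5 - 5) = Q + 10*(-10) = Q - 100 = -100 + Q)
O = -1/852 (O = 1/(4*(-85 - 128)) = (1/4)/(-213) = (1/4)*(-1/213) = -1/852 ≈ -0.0011737)
L(-12, z(3))*O + k(-12, -1) = 9*(-1/852) + (-100 - 12) = -3/284 - 112 = -31811/284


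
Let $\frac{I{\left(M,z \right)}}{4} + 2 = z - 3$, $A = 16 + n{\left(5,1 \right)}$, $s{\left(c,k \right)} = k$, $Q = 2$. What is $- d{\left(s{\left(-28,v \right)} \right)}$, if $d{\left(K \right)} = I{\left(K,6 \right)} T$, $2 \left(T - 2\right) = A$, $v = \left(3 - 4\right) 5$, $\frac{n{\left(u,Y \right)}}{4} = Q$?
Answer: $-56$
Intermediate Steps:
$n{\left(u,Y \right)} = 8$ ($n{\left(u,Y \right)} = 4 \cdot 2 = 8$)
$v = -5$ ($v = \left(-1\right) 5 = -5$)
$A = 24$ ($A = 16 + 8 = 24$)
$I{\left(M,z \right)} = -20 + 4 z$ ($I{\left(M,z \right)} = -8 + 4 \left(z - 3\right) = -8 + 4 \left(-3 + z\right) = -8 + \left(-12 + 4 z\right) = -20 + 4 z$)
$T = 14$ ($T = 2 + \frac{1}{2} \cdot 24 = 2 + 12 = 14$)
$d{\left(K \right)} = 56$ ($d{\left(K \right)} = \left(-20 + 4 \cdot 6\right) 14 = \left(-20 + 24\right) 14 = 4 \cdot 14 = 56$)
$- d{\left(s{\left(-28,v \right)} \right)} = \left(-1\right) 56 = -56$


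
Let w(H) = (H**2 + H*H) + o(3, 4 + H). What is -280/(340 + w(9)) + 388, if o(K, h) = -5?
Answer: 27508/71 ≈ 387.44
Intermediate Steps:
w(H) = -5 + 2*H**2 (w(H) = (H**2 + H*H) - 5 = (H**2 + H**2) - 5 = 2*H**2 - 5 = -5 + 2*H**2)
-280/(340 + w(9)) + 388 = -280/(340 + (-5 + 2*9**2)) + 388 = -280/(340 + (-5 + 2*81)) + 388 = -280/(340 + (-5 + 162)) + 388 = -280/(340 + 157) + 388 = -280/497 + 388 = (1/497)*(-280) + 388 = -40/71 + 388 = 27508/71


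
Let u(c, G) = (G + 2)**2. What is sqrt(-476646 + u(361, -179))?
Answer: I*sqrt(445317) ≈ 667.32*I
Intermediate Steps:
u(c, G) = (2 + G)**2
sqrt(-476646 + u(361, -179)) = sqrt(-476646 + (2 - 179)**2) = sqrt(-476646 + (-177)**2) = sqrt(-476646 + 31329) = sqrt(-445317) = I*sqrt(445317)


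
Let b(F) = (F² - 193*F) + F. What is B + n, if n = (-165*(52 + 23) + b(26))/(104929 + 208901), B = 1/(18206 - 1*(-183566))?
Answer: -1683731311/31661053380 ≈ -0.053180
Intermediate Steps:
B = 1/201772 (B = 1/(18206 + 183566) = 1/201772 ≈ 4.9561e-6)
b(F) = F² - 192*F
n = -16691/313830 (n = (-165*(52 + 23) + 26*(-192 + 26))/(104929 + 208901) = (-165*75 + 26*(-166))/313830 = (-12375 - 4316)*(1/313830) = -16691*1/313830 = -16691/313830 ≈ -0.053185)
B + n = 1/201772 - 16691/313830 = -1683731311/31661053380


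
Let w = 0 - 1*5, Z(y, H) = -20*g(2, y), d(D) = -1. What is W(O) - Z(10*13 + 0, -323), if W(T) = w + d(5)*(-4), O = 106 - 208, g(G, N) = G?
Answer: 39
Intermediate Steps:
O = -102
Z(y, H) = -40 (Z(y, H) = -20*2 = -40)
w = -5 (w = 0 - 5 = -5)
W(T) = -1 (W(T) = -5 - 1*(-4) = -5 + 4 = -1)
W(O) - Z(10*13 + 0, -323) = -1 - 1*(-40) = -1 + 40 = 39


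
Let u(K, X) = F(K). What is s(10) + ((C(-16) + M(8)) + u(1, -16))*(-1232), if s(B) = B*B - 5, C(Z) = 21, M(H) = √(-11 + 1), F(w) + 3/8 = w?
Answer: -26547 - 1232*I*√10 ≈ -26547.0 - 3895.9*I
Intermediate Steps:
F(w) = -3/8 + w
u(K, X) = -3/8 + K
M(H) = I*√10 (M(H) = √(-10) = I*√10)
s(B) = -5 + B² (s(B) = B² - 5 = -5 + B²)
s(10) + ((C(-16) + M(8)) + u(1, -16))*(-1232) = (-5 + 10²) + ((21 + I*√10) + (-3/8 + 1))*(-1232) = (-5 + 100) + ((21 + I*√10) + 5/8)*(-1232) = 95 + (173/8 + I*√10)*(-1232) = 95 + (-26642 - 1232*I*√10) = -26547 - 1232*I*√10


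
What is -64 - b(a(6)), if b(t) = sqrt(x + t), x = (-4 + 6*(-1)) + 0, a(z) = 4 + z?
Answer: -64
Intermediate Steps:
x = -10 (x = (-4 - 6) + 0 = -10 + 0 = -10)
b(t) = sqrt(-10 + t)
-64 - b(a(6)) = -64 - sqrt(-10 + (4 + 6)) = -64 - sqrt(-10 + 10) = -64 - sqrt(0) = -64 - 1*0 = -64 + 0 = -64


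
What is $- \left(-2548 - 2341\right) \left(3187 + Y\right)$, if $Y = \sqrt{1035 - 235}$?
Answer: $15581243 + 97780 \sqrt{2} \approx 1.572 \cdot 10^{7}$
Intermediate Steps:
$Y = 20 \sqrt{2}$ ($Y = \sqrt{800} = 20 \sqrt{2} \approx 28.284$)
$- \left(-2548 - 2341\right) \left(3187 + Y\right) = - \left(-2548 - 2341\right) \left(3187 + 20 \sqrt{2}\right) = - \left(-4889\right) \left(3187 + 20 \sqrt{2}\right) = - (-15581243 - 97780 \sqrt{2}) = 15581243 + 97780 \sqrt{2}$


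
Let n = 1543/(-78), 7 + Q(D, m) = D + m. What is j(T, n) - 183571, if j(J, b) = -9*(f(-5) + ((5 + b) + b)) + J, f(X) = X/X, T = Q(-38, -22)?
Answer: -2383367/13 ≈ -1.8334e+5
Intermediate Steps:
Q(D, m) = -7 + D + m (Q(D, m) = -7 + (D + m) = -7 + D + m)
T = -67 (T = -7 - 38 - 22 = -67)
f(X) = 1
n = -1543/78 (n = 1543*(-1/78) = -1543/78 ≈ -19.782)
j(J, b) = -54 + J - 18*b (j(J, b) = -9*(1 + ((5 + b) + b)) + J = -9*(1 + (5 + 2*b)) + J = -9*(6 + 2*b) + J = (-54 - 18*b) + J = -54 + J - 18*b)
j(T, n) - 183571 = (-54 - 67 - 18*(-1543/78)) - 183571 = (-54 - 67 + 4629/13) - 183571 = 3056/13 - 183571 = -2383367/13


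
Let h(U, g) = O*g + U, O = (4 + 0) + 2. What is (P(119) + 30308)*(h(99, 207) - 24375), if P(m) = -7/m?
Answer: -11867922990/17 ≈ -6.9811e+8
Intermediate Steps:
O = 6 (O = 4 + 2 = 6)
h(U, g) = U + 6*g (h(U, g) = 6*g + U = U + 6*g)
(P(119) + 30308)*(h(99, 207) - 24375) = (-7/119 + 30308)*((99 + 6*207) - 24375) = (-7*1/119 + 30308)*((99 + 1242) - 24375) = (-1/17 + 30308)*(1341 - 24375) = (515235/17)*(-23034) = -11867922990/17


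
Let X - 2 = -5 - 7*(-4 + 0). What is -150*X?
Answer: -3750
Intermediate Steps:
X = 25 (X = 2 + (-5 - 7*(-4 + 0)) = 2 + (-5 - 7*(-4)) = 2 + (-5 + 28) = 2 + 23 = 25)
-150*X = -150*25 = -3750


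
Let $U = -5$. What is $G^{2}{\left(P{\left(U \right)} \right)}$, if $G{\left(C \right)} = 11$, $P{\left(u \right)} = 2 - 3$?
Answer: $121$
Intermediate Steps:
$P{\left(u \right)} = -1$ ($P{\left(u \right)} = 2 - 3 = -1$)
$G^{2}{\left(P{\left(U \right)} \right)} = 11^{2} = 121$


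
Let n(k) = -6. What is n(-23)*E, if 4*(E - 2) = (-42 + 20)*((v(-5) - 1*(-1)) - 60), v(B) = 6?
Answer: -1761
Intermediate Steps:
E = 587/2 (E = 2 + ((-42 + 20)*((6 - 1*(-1)) - 60))/4 = 2 + (-22*((6 + 1) - 60))/4 = 2 + (-22*(7 - 60))/4 = 2 + (-22*(-53))/4 = 2 + (¼)*1166 = 2 + 583/2 = 587/2 ≈ 293.50)
n(-23)*E = -6*587/2 = -1761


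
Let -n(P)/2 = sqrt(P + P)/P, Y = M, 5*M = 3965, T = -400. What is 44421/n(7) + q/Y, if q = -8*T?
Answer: 3200/793 - 44421*sqrt(14)/4 ≈ -41548.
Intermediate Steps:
M = 793 (M = (1/5)*3965 = 793)
Y = 793
n(P) = -2*sqrt(2)/sqrt(P) (n(P) = -2*sqrt(P + P)/P = -2*sqrt(2*P)/P = -2*sqrt(2)*sqrt(P)/P = -2*sqrt(2)/sqrt(P))
q = 3200 (q = -8*(-400) = 3200)
44421/n(7) + q/Y = 44421/((-2*sqrt(2)/sqrt(7))) + 3200/793 = 44421/((-2*sqrt(2)*sqrt(7)/7)) + 3200*(1/793) = 44421/((-2*sqrt(14)/7)) + 3200/793 = 44421*(-sqrt(14)/4) + 3200/793 = -44421*sqrt(14)/4 + 3200/793 = 3200/793 - 44421*sqrt(14)/4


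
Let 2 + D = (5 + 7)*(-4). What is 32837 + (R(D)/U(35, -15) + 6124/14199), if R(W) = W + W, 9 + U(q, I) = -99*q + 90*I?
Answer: 187436110499/5707998 ≈ 32837.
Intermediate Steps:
U(q, I) = -9 - 99*q + 90*I (U(q, I) = -9 + (-99*q + 90*I) = -9 - 99*q + 90*I)
D = -50 (D = -2 + (5 + 7)*(-4) = -2 + 12*(-4) = -2 - 48 = -50)
R(W) = 2*W
32837 + (R(D)/U(35, -15) + 6124/14199) = 32837 + ((2*(-50))/(-9 - 99*35 + 90*(-15)) + 6124/14199) = 32837 + (-100/(-9 - 3465 - 1350) + 6124*(1/14199)) = 32837 + (-100/(-4824) + 6124/14199) = 32837 + (-100*(-1/4824) + 6124/14199) = 32837 + (25/1206 + 6124/14199) = 32837 + 2580173/5707998 = 187436110499/5707998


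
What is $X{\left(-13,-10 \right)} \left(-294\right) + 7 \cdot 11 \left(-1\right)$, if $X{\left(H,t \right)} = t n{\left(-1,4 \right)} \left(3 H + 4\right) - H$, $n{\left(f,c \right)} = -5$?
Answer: $510601$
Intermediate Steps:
$X{\left(H,t \right)} = - H - 5 t \left(4 + 3 H\right)$ ($X{\left(H,t \right)} = t \left(-5\right) \left(3 H + 4\right) - H = - 5 t \left(4 + 3 H\right) - H = - H - 5 t \left(4 + 3 H\right)$)
$X{\left(-13,-10 \right)} \left(-294\right) + 7 \cdot 11 \left(-1\right) = \left(\left(-1\right) \left(-13\right) - -200 - \left(-195\right) \left(-10\right)\right) \left(-294\right) + 7 \cdot 11 \left(-1\right) = \left(13 + 200 - 1950\right) \left(-294\right) + 77 \left(-1\right) = \left(-1737\right) \left(-294\right) - 77 = 510678 - 77 = 510601$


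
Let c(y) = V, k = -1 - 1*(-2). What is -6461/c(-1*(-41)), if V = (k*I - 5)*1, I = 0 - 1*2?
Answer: 923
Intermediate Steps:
I = -2 (I = 0 - 2 = -2)
k = 1 (k = -1 + 2 = 1)
V = -7 (V = (1*(-2) - 5)*1 = (-2 - 5)*1 = -7*1 = -7)
c(y) = -7
-6461/c(-1*(-41)) = -6461/(-7) = -6461*(-1/7) = 923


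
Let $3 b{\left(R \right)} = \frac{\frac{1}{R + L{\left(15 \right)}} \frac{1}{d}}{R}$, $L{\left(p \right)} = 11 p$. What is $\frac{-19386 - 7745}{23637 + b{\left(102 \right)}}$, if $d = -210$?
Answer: $- \frac{465497962020}{405549936539} \approx -1.1478$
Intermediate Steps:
$b{\left(R \right)} = - \frac{1}{630 R \left(165 + R\right)}$ ($b{\left(R \right)} = \frac{\frac{1}{\left(R + 11 \cdot 15\right) \left(-210\right)} \frac{1}{R}}{3} = \frac{\frac{1}{R + 165} \left(- \frac{1}{210}\right) \frac{1}{R}}{3} = \frac{\frac{1}{165 + R} \left(- \frac{1}{210}\right) \frac{1}{R}}{3} = \frac{- \frac{1}{210 \left(165 + R\right)} \frac{1}{R}}{3} = \frac{\left(- \frac{1}{210}\right) \frac{1}{R} \frac{1}{165 + R}}{3} = - \frac{1}{630 R \left(165 + R\right)}$)
$\frac{-19386 - 7745}{23637 + b{\left(102 \right)}} = \frac{-19386 - 7745}{23637 - \frac{1}{630 \cdot 102 \left(165 + 102\right)}} = - \frac{27131}{23637 - \frac{1}{64260 \cdot 267}} = - \frac{27131}{23637 - \frac{1}{64260} \cdot \frac{1}{267}} = - \frac{27131}{23637 - \frac{1}{17157420}} = - \frac{27131}{\frac{405549936539}{17157420}} = \left(-27131\right) \frac{17157420}{405549936539} = - \frac{465497962020}{405549936539}$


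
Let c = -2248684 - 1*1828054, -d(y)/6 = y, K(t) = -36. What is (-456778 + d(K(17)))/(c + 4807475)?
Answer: -456562/730737 ≈ -0.62480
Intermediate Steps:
d(y) = -6*y
c = -4076738 (c = -2248684 - 1828054 = -4076738)
(-456778 + d(K(17)))/(c + 4807475) = (-456778 - 6*(-36))/(-4076738 + 4807475) = (-456778 + 216)/730737 = -456562*1/730737 = -456562/730737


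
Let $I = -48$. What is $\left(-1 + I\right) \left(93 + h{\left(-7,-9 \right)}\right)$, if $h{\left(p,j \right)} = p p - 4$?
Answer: $-6762$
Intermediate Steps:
$h{\left(p,j \right)} = -4 + p^{2}$ ($h{\left(p,j \right)} = p^{2} - 4 = -4 + p^{2}$)
$\left(-1 + I\right) \left(93 + h{\left(-7,-9 \right)}\right) = \left(-1 - 48\right) \left(93 - \left(4 - \left(-7\right)^{2}\right)\right) = - 49 \left(93 + \left(-4 + 49\right)\right) = - 49 \left(93 + 45\right) = \left(-49\right) 138 = -6762$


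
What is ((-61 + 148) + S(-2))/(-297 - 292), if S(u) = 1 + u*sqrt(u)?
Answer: -88/589 + 2*I*sqrt(2)/589 ≈ -0.14941 + 0.0048021*I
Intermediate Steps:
S(u) = 1 + u**(3/2)
((-61 + 148) + S(-2))/(-297 - 292) = ((-61 + 148) + (1 + (-2)**(3/2)))/(-297 - 292) = (87 + (1 - 2*I*sqrt(2)))/(-589) = (88 - 2*I*sqrt(2))*(-1/589) = -88/589 + 2*I*sqrt(2)/589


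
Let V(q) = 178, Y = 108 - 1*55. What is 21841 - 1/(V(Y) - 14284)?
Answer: 308089147/14106 ≈ 21841.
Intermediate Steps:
Y = 53 (Y = 108 - 55 = 53)
21841 - 1/(V(Y) - 14284) = 21841 - 1/(178 - 14284) = 21841 - 1/(-14106) = 21841 - 1*(-1/14106) = 21841 + 1/14106 = 308089147/14106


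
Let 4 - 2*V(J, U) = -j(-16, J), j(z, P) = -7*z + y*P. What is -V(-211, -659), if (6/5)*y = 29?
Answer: 29899/12 ≈ 2491.6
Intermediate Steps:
y = 145/6 (y = (⅚)*29 = 145/6 ≈ 24.167)
j(z, P) = -7*z + 145*P/6
V(J, U) = 58 + 145*J/12 (V(J, U) = 2 - (-1)*(-7*(-16) + 145*J/6)/2 = 2 - (-1)*(112 + 145*J/6)/2 = 2 - (-112 - 145*J/6)/2 = 2 + (56 + 145*J/12) = 58 + 145*J/12)
-V(-211, -659) = -(58 + (145/12)*(-211)) = -(58 - 30595/12) = -1*(-29899/12) = 29899/12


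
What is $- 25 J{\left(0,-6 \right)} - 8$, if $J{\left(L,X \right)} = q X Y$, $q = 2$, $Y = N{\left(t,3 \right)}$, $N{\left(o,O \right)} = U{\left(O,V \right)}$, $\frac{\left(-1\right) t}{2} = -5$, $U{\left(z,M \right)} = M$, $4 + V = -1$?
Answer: $-1508$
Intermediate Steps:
$V = -5$ ($V = -4 - 1 = -5$)
$t = 10$ ($t = \left(-2\right) \left(-5\right) = 10$)
$N{\left(o,O \right)} = -5$
$Y = -5$
$J{\left(L,X \right)} = - 10 X$ ($J{\left(L,X \right)} = 2 X \left(-5\right) = - 10 X$)
$- 25 J{\left(0,-6 \right)} - 8 = - 25 \left(\left(-10\right) \left(-6\right)\right) - 8 = \left(-25\right) 60 - 8 = -1500 - 8 = -1508$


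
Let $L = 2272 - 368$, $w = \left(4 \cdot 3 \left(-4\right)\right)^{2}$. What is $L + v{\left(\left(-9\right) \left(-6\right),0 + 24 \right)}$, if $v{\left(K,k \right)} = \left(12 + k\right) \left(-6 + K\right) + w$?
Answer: $5936$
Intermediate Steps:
$w = 2304$ ($w = \left(12 \left(-4\right)\right)^{2} = \left(-48\right)^{2} = 2304$)
$v{\left(K,k \right)} = 2304 + \left(-6 + K\right) \left(12 + k\right)$ ($v{\left(K,k \right)} = \left(12 + k\right) \left(-6 + K\right) + 2304 = \left(-6 + K\right) \left(12 + k\right) + 2304 = 2304 + \left(-6 + K\right) \left(12 + k\right)$)
$L = 1904$ ($L = 2272 - 368 = 1904$)
$L + v{\left(\left(-9\right) \left(-6\right),0 + 24 \right)} = 1904 + \left(2232 - 6 \left(0 + 24\right) + 12 \left(\left(-9\right) \left(-6\right)\right) + \left(-9\right) \left(-6\right) \left(0 + 24\right)\right) = 1904 + \left(2232 - 144 + 12 \cdot 54 + 54 \cdot 24\right) = 1904 + \left(2232 - 144 + 648 + 1296\right) = 1904 + 4032 = 5936$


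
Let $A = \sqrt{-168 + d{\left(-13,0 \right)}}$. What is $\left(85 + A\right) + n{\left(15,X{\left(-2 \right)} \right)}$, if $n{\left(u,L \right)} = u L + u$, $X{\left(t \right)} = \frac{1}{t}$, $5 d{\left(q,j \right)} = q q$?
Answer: $\frac{185}{2} + \frac{i \sqrt{3355}}{5} \approx 92.5 + 11.584 i$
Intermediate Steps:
$d{\left(q,j \right)} = \frac{q^{2}}{5}$ ($d{\left(q,j \right)} = \frac{q q}{5} = \frac{q^{2}}{5}$)
$n{\left(u,L \right)} = u + L u$ ($n{\left(u,L \right)} = L u + u = u + L u$)
$A = \frac{i \sqrt{3355}}{5}$ ($A = \sqrt{-168 + \frac{\left(-13\right)^{2}}{5}} = \sqrt{-168 + \frac{1}{5} \cdot 169} = \sqrt{-168 + \frac{169}{5}} = \sqrt{- \frac{671}{5}} = \frac{i \sqrt{3355}}{5} \approx 11.584 i$)
$\left(85 + A\right) + n{\left(15,X{\left(-2 \right)} \right)} = \left(85 + \frac{i \sqrt{3355}}{5}\right) + 15 \left(1 + \frac{1}{-2}\right) = \left(85 + \frac{i \sqrt{3355}}{5}\right) + 15 \left(1 - \frac{1}{2}\right) = \left(85 + \frac{i \sqrt{3355}}{5}\right) + 15 \cdot \frac{1}{2} = \left(85 + \frac{i \sqrt{3355}}{5}\right) + \frac{15}{2} = \frac{185}{2} + \frac{i \sqrt{3355}}{5}$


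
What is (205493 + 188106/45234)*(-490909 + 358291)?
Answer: -68485839506068/2513 ≈ -2.7253e+10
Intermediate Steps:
(205493 + 188106/45234)*(-490909 + 358291) = (205493 + 188106*(1/45234))*(-132618) = (205493 + 31351/7539)*(-132618) = (1549243078/7539)*(-132618) = -68485839506068/2513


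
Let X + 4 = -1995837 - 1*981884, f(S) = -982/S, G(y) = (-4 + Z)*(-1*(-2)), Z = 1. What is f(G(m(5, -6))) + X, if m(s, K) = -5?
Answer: -8932684/3 ≈ -2.9776e+6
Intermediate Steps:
G(y) = -6 (G(y) = (-4 + 1)*(-1*(-2)) = -3*2 = -6)
X = -2977725 (X = -4 + (-1995837 - 1*981884) = -4 + (-1995837 - 981884) = -4 - 2977721 = -2977725)
f(G(m(5, -6))) + X = -982/(-6) - 2977725 = -982*(-⅙) - 2977725 = 491/3 - 2977725 = -8932684/3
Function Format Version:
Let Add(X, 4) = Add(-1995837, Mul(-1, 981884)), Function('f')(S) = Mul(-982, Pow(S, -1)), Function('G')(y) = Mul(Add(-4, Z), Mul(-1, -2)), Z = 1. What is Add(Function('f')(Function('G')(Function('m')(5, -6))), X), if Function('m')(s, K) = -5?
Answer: Rational(-8932684, 3) ≈ -2.9776e+6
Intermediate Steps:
Function('G')(y) = -6 (Function('G')(y) = Mul(Add(-4, 1), Mul(-1, -2)) = Mul(-3, 2) = -6)
X = -2977725 (X = Add(-4, Add(-1995837, Mul(-1, 981884))) = Add(-4, Add(-1995837, -981884)) = Add(-4, -2977721) = -2977725)
Add(Function('f')(Function('G')(Function('m')(5, -6))), X) = Add(Mul(-982, Pow(-6, -1)), -2977725) = Add(Mul(-982, Rational(-1, 6)), -2977725) = Add(Rational(491, 3), -2977725) = Rational(-8932684, 3)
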